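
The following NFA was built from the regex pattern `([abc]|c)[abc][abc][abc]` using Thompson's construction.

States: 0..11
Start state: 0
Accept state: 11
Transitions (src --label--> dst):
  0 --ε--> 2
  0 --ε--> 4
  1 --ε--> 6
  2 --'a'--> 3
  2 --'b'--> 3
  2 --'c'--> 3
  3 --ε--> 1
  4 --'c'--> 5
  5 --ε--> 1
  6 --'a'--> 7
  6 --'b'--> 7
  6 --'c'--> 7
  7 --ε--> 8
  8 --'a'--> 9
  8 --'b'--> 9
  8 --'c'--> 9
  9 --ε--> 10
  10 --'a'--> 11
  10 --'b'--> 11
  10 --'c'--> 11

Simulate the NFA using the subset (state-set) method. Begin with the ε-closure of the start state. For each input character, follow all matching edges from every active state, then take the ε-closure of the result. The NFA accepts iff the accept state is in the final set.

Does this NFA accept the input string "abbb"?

Answer: ACCEPT

Steps:
S₀ = ε-closure({0}) = {0,2,4}
'a' @ 1: {1,3,6}
'b' @ 2: {7,8}
'b' @ 3: {9,10}
'b' @ 4: {11}  (accept∈set)
after full input: {11}  (accept=11 in)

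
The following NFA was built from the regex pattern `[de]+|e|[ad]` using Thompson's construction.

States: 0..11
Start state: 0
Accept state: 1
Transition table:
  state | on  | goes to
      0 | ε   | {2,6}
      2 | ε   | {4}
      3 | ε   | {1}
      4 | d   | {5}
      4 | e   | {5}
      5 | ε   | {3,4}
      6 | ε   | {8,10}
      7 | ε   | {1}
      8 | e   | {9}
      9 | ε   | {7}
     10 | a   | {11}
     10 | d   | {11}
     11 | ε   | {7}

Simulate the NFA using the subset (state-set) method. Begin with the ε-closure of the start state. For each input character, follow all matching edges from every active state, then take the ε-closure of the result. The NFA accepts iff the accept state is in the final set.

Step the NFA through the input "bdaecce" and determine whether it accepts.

Answer: REJECT

Derivation:
initial (ε-close {0}): {0,2,4,6,8,10}
'b' @ 1: {}  — no active states
rest 'daecce' ignored (set empty)
final: {}; accept 1 not in set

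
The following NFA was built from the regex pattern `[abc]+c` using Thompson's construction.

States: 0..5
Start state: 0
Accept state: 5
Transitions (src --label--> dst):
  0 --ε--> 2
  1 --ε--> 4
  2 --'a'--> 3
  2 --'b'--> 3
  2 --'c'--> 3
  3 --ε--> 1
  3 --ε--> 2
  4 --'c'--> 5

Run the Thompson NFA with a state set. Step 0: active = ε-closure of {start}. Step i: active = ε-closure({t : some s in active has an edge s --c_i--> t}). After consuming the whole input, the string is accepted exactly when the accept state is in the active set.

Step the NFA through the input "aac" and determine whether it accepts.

start: ε-closure({0}) = {0,2}
'a' @ 1: {1,2,3,4}
'a' @ 2: {1,2,3,4}
'c' @ 3: {1,2,3,4,5}  (accept∈set)
end set {1,2,3,4,5} — state 5 in

Answer: ACCEPT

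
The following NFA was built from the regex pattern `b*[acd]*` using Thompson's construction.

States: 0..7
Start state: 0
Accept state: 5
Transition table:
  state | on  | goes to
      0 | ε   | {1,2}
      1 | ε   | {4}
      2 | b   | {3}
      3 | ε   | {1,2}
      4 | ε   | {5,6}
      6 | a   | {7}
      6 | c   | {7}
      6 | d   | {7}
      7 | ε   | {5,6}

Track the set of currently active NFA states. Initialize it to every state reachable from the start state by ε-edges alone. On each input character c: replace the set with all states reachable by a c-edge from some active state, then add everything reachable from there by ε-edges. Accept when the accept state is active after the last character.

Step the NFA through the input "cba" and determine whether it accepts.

Answer: REJECT

Trace:
start: ε-closure({0}) = {0,1,2,4,5,6}
'c' @ 1: {5,6,7}  (accept∈set)
'b' @ 2: {}  — state set empty
rest 'a' ignored (set empty)
final: {}; accept 5 not in set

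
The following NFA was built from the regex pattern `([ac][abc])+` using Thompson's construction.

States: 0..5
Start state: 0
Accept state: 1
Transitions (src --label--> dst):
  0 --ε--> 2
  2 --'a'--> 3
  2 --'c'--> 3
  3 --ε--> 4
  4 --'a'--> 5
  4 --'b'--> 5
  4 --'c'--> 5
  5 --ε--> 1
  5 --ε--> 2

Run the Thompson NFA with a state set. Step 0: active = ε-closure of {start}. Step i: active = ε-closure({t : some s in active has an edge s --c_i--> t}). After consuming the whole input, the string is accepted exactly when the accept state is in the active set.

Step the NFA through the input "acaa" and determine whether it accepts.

start: ε-closure({0}) = {0,2}
'a' @ 1: {3,4}
'c' @ 2: {1,2,5}  ✓accept
'a' @ 3: {3,4}
'a' @ 4: {1,2,5}  ✓accept
final: {1,2,5}; accept 1 in set

Answer: ACCEPT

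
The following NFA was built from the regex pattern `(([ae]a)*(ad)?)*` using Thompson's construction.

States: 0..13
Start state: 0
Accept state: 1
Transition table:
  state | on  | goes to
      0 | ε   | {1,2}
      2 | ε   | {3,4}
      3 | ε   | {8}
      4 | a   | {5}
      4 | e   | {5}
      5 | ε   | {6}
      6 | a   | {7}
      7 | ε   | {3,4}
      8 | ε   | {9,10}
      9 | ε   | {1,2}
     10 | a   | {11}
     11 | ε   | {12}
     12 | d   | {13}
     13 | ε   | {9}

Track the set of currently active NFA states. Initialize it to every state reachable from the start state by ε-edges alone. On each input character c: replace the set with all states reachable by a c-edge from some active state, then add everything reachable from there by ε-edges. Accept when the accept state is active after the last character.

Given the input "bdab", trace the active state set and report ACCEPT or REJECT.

initial (ε-close {0}): {0,1,2,3,4,8,9,10}
'b' @ 1: {}  — dead — no transitions
rest 'dab' ignored (set empty)
end set {} — state 1 not in

Answer: REJECT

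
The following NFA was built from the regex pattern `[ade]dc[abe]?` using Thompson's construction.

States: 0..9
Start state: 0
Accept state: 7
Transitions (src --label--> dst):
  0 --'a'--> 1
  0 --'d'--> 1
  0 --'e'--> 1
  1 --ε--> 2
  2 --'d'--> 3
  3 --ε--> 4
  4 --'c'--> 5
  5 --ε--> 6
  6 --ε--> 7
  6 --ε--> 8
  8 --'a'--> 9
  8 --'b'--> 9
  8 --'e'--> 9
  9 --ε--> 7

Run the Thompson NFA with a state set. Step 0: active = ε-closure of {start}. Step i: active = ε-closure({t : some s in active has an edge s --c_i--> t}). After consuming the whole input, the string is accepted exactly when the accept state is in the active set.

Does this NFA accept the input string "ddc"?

Answer: ACCEPT

Derivation:
initial (ε-close {0}): {0}
'd' @ 1: {1,2}
'd' @ 2: {3,4}
'c' @ 3: {5,6,7,8}  (accept∈set)
final: {5,6,7,8}; accept 7 in set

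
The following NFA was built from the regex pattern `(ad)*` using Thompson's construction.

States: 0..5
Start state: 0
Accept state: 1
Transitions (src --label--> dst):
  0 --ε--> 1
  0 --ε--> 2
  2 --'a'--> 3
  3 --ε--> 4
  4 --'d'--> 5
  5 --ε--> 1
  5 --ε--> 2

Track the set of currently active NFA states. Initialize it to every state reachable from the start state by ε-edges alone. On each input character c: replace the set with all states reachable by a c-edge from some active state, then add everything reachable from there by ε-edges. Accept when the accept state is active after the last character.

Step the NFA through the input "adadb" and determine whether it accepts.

Answer: REJECT

Steps:
start: ε-closure({0}) = {0,1,2}
'a' @ 1: {3,4}
'd' @ 2: {1,2,5}  [accepting]
'a' @ 3: {3,4}
'd' @ 4: {1,2,5}  [accepting]
'b' @ 5: {}  — no active states
end set {} — state 1 not in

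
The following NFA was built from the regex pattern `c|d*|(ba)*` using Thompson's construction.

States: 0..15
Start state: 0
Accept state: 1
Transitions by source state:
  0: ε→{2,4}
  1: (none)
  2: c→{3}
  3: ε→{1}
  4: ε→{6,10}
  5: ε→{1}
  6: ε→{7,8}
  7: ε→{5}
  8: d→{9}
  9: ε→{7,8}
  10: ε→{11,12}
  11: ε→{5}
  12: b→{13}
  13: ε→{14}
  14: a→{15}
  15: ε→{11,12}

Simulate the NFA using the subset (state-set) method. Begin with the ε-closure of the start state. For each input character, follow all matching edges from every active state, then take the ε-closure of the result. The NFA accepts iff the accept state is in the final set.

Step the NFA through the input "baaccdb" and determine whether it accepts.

Answer: REJECT

Steps:
S₀ = ε-closure({0}) = {0,1,2,4,5,6,7,8,10,11,12}
'b' @ 1: {13,14}
'a' @ 2: {1,5,11,12,15}  (accept∈set)
'a' @ 3: {}  — state set empty
rest 'ccdb' ignored (set empty)
end set {} — state 1 not in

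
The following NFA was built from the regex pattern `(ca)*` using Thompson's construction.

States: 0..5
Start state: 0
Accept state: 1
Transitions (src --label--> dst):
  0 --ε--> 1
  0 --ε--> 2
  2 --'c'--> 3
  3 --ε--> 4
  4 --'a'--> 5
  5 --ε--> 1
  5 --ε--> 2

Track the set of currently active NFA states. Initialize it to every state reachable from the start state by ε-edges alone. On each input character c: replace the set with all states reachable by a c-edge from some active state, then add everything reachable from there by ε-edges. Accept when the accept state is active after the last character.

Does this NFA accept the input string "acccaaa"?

S₀ = ε-closure({0}) = {0,1,2}
'a' @ 1: {}  — dead — no transitions
rest 'cccaaa' ignored (set empty)
after full input: {}  (accept=1 not in)

Answer: REJECT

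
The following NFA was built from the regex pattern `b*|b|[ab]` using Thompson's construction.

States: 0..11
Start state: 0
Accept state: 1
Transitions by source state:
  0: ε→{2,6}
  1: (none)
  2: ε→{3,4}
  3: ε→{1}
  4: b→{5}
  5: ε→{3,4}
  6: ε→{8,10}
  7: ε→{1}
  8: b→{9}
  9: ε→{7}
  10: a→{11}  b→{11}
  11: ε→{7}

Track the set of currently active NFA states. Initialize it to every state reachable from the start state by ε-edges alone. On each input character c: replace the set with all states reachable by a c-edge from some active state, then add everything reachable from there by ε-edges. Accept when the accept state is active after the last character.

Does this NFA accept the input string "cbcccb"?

start: ε-closure({0}) = {0,1,2,3,4,6,8,10}
'c' @ 1: {}  — dead — no transitions
rest 'bcccb' ignored (set empty)
final: {}; accept 1 not in set

Answer: REJECT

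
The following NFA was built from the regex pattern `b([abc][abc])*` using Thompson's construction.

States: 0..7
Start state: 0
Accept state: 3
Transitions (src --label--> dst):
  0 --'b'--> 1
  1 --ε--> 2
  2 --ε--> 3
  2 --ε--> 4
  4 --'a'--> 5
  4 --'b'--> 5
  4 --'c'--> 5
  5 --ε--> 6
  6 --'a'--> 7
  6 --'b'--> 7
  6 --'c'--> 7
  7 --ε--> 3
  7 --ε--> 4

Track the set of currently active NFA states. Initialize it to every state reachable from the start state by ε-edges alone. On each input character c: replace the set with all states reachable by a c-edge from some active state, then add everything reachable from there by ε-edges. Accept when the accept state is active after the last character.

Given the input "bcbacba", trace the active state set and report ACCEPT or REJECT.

Answer: ACCEPT

Steps:
initial (ε-close {0}): {0}
'b' @ 1: {1,2,3,4}  (accept∈set)
'c' @ 2: {5,6}
'b' @ 3: {3,4,7}  (accept∈set)
'a' @ 4: {5,6}
'c' @ 5: {3,4,7}  (accept∈set)
'b' @ 6: {5,6}
'a' @ 7: {3,4,7}  (accept∈set)
after full input: {3,4,7}  (accept=3 in)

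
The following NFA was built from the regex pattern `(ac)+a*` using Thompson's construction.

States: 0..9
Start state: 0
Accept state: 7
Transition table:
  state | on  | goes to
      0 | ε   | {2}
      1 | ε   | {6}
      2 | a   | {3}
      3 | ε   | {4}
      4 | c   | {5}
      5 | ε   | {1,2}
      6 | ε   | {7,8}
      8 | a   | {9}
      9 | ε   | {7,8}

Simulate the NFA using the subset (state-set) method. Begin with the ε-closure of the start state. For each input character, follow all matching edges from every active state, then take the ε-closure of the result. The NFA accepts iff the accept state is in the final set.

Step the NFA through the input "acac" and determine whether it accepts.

initial (ε-close {0}): {0,2}
'a' @ 1: {3,4}
'c' @ 2: {1,2,5,6,7,8}  [accepting]
'a' @ 3: {3,4,7,8,9}  [accepting]
'c' @ 4: {1,2,5,6,7,8}  [accepting]
after full input: {1,2,5,6,7,8}  (accept=7 in)

Answer: ACCEPT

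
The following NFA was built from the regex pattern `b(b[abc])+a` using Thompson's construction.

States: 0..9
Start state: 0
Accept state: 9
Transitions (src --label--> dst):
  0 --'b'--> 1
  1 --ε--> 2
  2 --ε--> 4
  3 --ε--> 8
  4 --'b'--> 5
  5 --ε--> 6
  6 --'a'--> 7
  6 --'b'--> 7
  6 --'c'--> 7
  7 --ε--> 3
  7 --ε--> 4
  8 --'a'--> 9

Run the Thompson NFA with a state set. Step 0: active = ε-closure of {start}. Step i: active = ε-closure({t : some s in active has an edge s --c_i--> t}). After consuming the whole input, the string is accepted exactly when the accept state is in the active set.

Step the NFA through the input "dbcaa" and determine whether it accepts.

start: ε-closure({0}) = {0}
'd' @ 1: {}  — state set empty
rest 'bcaa' ignored (set empty)
end set {} — state 9 not in

Answer: REJECT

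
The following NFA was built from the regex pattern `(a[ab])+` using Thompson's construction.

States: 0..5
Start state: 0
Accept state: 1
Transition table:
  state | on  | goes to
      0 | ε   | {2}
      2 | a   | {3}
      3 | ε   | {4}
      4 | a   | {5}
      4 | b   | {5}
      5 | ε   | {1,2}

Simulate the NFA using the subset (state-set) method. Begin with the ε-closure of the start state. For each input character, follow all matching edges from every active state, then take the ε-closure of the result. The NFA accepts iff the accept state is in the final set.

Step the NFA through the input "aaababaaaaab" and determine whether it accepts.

start: ε-closure({0}) = {0,2}
'a' @ 1: {3,4}
'a' @ 2: {1,2,5}  ✓accept
'a' @ 3: {3,4}
'b' @ 4: {1,2,5}  ✓accept
'a' @ 5: {3,4}
'b' @ 6: {1,2,5}  ✓accept
'a' @ 7: {3,4}
'a' @ 8: {1,2,5}  ✓accept
'a' @ 9: {3,4}
'a' @ 10: {1,2,5}  ✓accept
'a' @ 11: {3,4}
'b' @ 12: {1,2,5}  ✓accept
final: {1,2,5}; accept 1 in set

Answer: ACCEPT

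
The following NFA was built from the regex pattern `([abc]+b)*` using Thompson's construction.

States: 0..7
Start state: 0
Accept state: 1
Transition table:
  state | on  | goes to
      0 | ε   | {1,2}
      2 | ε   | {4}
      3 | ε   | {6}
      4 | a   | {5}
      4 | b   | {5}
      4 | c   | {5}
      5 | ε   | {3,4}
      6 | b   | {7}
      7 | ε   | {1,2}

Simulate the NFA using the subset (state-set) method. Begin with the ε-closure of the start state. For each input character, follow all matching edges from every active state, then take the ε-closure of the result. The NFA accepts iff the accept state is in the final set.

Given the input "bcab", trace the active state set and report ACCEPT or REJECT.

S₀ = ε-closure({0}) = {0,1,2,4}
'b' @ 1: {3,4,5,6}
'c' @ 2: {3,4,5,6}
'a' @ 3: {3,4,5,6}
'b' @ 4: {1,2,3,4,5,6,7}  [accepting]
end set {1,2,3,4,5,6,7} — state 1 in

Answer: ACCEPT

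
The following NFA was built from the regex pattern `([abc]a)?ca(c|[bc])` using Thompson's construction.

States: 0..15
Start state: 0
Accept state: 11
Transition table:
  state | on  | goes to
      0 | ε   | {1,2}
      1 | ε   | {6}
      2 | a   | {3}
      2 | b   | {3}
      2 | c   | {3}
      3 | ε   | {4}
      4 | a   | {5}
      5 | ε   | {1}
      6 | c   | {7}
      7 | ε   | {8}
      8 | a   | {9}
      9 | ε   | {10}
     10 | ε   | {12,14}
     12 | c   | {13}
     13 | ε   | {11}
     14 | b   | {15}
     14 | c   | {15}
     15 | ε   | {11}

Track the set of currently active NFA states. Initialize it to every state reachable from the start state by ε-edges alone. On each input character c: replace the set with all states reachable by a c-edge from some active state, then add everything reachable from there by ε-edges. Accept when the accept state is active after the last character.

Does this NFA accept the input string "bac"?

S₀ = ε-closure({0}) = {0,1,2,6}
'b' @ 1: {3,4}
'a' @ 2: {1,5,6}
'c' @ 3: {7,8}
end set {7,8} — state 11 not in

Answer: REJECT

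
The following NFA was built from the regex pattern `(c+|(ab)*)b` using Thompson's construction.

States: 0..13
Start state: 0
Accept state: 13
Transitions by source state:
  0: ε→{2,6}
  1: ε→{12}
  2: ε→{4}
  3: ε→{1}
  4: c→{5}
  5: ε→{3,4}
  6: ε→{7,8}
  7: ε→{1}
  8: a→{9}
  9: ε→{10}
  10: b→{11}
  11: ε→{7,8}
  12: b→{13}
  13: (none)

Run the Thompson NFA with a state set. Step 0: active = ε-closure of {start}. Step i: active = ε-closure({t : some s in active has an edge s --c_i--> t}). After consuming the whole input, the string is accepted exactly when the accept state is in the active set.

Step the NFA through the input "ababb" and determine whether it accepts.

Answer: ACCEPT

Steps:
initial (ε-close {0}): {0,1,2,4,6,7,8,12}
'a' @ 1: {9,10}
'b' @ 2: {1,7,8,11,12}
'a' @ 3: {9,10}
'b' @ 4: {1,7,8,11,12}
'b' @ 5: {13}  ✓accept
after full input: {13}  (accept=13 in)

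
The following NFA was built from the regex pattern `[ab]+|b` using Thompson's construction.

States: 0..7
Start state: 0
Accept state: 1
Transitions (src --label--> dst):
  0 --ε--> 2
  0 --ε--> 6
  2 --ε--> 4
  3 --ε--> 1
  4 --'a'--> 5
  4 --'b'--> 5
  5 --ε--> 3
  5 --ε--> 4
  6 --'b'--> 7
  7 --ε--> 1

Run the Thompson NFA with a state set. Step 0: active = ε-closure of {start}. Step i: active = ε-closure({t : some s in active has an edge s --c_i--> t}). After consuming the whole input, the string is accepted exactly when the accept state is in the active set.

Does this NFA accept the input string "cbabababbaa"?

Answer: REJECT

Trace:
start: ε-closure({0}) = {0,2,4,6}
'c' @ 1: {}  — dead — no transitions
rest 'babababbaa' ignored (set empty)
after full input: {}  (accept=1 not in)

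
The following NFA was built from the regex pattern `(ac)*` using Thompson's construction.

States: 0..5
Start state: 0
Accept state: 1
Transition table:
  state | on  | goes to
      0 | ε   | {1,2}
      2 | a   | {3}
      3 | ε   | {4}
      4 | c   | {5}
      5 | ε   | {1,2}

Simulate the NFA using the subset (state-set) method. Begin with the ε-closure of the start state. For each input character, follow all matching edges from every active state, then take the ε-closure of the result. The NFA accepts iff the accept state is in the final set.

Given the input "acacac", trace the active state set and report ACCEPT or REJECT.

Answer: ACCEPT

Derivation:
S₀ = ε-closure({0}) = {0,1,2}
'a' @ 1: {3,4}
'c' @ 2: {1,2,5}  [accepting]
'a' @ 3: {3,4}
'c' @ 4: {1,2,5}  [accepting]
'a' @ 5: {3,4}
'c' @ 6: {1,2,5}  [accepting]
after full input: {1,2,5}  (accept=1 in)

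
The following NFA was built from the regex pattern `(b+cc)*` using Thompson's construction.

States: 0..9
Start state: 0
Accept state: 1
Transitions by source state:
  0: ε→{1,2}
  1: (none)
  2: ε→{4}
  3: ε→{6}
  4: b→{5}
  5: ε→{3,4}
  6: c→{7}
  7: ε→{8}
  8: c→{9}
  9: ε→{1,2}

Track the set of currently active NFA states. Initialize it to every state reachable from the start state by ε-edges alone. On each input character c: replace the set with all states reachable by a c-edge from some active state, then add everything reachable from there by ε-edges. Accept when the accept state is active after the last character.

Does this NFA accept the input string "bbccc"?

initial (ε-close {0}): {0,1,2,4}
'b' @ 1: {3,4,5,6}
'b' @ 2: {3,4,5,6}
'c' @ 3: {7,8}
'c' @ 4: {1,2,4,9}  (accept∈set)
'c' @ 5: {}  — dead — no transitions
end set {} — state 1 not in

Answer: REJECT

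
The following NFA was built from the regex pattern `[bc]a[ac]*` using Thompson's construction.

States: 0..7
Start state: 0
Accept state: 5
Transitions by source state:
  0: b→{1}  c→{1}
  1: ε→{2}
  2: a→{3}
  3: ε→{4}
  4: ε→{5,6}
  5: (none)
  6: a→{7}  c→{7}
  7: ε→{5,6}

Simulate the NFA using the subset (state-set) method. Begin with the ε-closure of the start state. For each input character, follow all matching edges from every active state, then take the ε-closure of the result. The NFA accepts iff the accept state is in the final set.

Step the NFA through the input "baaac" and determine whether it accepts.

initial (ε-close {0}): {0}
'b' @ 1: {1,2}
'a' @ 2: {3,4,5,6}  ✓accept
'a' @ 3: {5,6,7}  ✓accept
'a' @ 4: {5,6,7}  ✓accept
'c' @ 5: {5,6,7}  ✓accept
final: {5,6,7}; accept 5 in set

Answer: ACCEPT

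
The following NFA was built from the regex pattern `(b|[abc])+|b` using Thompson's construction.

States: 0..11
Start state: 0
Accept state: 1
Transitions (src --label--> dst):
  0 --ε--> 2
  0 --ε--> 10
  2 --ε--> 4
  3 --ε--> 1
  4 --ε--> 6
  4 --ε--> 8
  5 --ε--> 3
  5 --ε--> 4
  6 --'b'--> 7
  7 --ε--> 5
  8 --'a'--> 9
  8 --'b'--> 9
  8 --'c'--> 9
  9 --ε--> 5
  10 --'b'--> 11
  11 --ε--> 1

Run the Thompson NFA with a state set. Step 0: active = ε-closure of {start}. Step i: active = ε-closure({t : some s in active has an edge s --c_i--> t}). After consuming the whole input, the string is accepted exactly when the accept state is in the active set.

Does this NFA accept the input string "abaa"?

Answer: ACCEPT

Steps:
start: ε-closure({0}) = {0,2,4,6,8,10}
'a' @ 1: {1,3,4,5,6,8,9}  (accept∈set)
'b' @ 2: {1,3,4,5,6,7,8,9}  (accept∈set)
'a' @ 3: {1,3,4,5,6,8,9}  (accept∈set)
'a' @ 4: {1,3,4,5,6,8,9}  (accept∈set)
final: {1,3,4,5,6,8,9}; accept 1 in set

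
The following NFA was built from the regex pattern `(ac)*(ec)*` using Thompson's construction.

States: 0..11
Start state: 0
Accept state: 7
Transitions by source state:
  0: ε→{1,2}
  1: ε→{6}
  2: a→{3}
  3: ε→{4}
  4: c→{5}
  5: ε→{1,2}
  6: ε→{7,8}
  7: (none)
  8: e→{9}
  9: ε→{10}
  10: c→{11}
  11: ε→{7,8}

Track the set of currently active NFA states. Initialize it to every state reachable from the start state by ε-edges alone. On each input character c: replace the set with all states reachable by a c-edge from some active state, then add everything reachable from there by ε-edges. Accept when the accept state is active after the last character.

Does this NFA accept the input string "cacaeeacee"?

Answer: REJECT

Trace:
start: ε-closure({0}) = {0,1,2,6,7,8}
'c' @ 1: {}  — no active states
rest 'acaeeacee' ignored (set empty)
after full input: {}  (accept=7 not in)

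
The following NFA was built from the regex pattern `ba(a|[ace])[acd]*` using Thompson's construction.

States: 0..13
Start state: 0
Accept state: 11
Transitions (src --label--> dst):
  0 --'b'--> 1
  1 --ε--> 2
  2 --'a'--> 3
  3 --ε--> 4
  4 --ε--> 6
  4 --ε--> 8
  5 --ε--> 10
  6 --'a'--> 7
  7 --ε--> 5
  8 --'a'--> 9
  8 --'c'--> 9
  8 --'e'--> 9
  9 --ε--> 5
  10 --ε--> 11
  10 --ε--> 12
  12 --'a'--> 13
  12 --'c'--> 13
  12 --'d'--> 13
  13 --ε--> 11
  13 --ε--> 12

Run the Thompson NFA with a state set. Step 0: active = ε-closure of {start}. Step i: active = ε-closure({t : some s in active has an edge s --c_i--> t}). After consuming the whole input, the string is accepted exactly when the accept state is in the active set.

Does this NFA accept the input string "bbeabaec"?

S₀ = ε-closure({0}) = {0}
'b' @ 1: {1,2}
'b' @ 2: {}  — dead — no transitions
rest 'eabaec' ignored (set empty)
final: {}; accept 11 not in set

Answer: REJECT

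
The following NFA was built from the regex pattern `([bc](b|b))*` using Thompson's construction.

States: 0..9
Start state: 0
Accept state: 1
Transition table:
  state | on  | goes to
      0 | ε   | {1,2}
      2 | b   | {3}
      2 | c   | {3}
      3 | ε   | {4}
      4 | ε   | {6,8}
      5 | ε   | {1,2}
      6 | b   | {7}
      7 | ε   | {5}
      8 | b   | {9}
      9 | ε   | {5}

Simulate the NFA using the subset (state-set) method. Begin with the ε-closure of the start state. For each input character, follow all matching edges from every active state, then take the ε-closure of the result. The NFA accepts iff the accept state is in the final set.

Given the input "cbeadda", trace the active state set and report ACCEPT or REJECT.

Answer: REJECT

Derivation:
S₀ = ε-closure({0}) = {0,1,2}
'c' @ 1: {3,4,6,8}
'b' @ 2: {1,2,5,7,9}  ✓accept
'e' @ 3: {}  — state set empty
rest 'adda' ignored (set empty)
end set {} — state 1 not in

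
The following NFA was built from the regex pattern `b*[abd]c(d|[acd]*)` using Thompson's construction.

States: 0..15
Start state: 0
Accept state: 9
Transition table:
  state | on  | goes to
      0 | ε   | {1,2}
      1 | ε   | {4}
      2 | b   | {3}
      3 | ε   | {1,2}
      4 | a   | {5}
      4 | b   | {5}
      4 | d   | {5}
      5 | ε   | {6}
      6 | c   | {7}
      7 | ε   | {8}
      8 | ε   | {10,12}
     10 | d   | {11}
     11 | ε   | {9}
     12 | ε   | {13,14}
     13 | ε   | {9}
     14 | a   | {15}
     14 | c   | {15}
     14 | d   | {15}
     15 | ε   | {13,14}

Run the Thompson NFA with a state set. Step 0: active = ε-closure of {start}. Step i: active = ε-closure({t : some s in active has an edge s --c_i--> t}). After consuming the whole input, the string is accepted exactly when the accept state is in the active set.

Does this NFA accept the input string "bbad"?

initial (ε-close {0}): {0,1,2,4}
'b' @ 1: {1,2,3,4,5,6}
'b' @ 2: {1,2,3,4,5,6}
'a' @ 3: {5,6}
'd' @ 4: {}  — state set empty
end set {} — state 9 not in

Answer: REJECT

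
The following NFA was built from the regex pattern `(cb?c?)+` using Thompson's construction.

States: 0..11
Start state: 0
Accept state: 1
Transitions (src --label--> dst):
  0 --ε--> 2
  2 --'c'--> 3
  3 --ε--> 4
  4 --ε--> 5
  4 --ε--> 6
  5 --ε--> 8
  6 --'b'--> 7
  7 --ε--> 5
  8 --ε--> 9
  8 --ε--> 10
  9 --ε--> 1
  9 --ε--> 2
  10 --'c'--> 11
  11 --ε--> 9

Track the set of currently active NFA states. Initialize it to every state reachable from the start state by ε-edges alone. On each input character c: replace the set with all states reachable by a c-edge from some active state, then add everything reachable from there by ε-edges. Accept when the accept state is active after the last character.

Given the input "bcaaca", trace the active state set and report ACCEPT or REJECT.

Answer: REJECT

Steps:
initial (ε-close {0}): {0,2}
'b' @ 1: {}  — no active states
rest 'caaca' ignored (set empty)
end set {} — state 1 not in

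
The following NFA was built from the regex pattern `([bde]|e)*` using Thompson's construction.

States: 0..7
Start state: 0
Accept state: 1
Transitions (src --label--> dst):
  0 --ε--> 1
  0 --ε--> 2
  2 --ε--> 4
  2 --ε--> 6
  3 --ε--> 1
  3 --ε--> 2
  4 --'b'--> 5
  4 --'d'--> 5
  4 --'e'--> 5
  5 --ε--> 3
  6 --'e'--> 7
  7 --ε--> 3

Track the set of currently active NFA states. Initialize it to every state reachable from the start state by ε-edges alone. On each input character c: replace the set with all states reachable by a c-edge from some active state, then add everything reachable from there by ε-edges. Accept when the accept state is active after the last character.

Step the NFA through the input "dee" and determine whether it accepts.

start: ε-closure({0}) = {0,1,2,4,6}
'd' @ 1: {1,2,3,4,5,6}  ✓accept
'e' @ 2: {1,2,3,4,5,6,7}  ✓accept
'e' @ 3: {1,2,3,4,5,6,7}  ✓accept
end set {1,2,3,4,5,6,7} — state 1 in

Answer: ACCEPT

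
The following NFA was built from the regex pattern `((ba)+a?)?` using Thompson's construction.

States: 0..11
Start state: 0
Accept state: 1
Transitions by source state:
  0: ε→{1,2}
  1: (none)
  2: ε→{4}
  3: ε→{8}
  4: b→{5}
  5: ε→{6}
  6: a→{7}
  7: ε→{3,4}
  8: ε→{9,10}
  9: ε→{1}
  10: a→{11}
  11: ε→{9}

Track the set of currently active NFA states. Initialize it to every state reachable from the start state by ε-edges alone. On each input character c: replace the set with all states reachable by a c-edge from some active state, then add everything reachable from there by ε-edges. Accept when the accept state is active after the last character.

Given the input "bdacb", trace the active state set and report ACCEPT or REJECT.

S₀ = ε-closure({0}) = {0,1,2,4}
'b' @ 1: {5,6}
'd' @ 2: {}  — dead — no transitions
rest 'acb' ignored (set empty)
end set {} — state 1 not in

Answer: REJECT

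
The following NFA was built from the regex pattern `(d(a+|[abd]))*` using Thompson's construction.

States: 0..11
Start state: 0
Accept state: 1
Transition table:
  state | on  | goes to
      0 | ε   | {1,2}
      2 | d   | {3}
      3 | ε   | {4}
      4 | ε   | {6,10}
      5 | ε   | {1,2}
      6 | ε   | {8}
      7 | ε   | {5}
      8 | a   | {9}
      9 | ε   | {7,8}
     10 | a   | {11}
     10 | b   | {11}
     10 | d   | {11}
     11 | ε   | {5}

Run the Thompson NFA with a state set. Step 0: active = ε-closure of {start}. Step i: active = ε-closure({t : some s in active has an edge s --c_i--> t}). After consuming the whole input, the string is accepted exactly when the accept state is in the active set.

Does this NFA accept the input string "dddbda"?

initial (ε-close {0}): {0,1,2}
'd' @ 1: {3,4,6,8,10}
'd' @ 2: {1,2,5,11}  ✓accept
'd' @ 3: {3,4,6,8,10}
'b' @ 4: {1,2,5,11}  ✓accept
'd' @ 5: {3,4,6,8,10}
'a' @ 6: {1,2,5,7,8,9,11}  ✓accept
final: {1,2,5,7,8,9,11}; accept 1 in set

Answer: ACCEPT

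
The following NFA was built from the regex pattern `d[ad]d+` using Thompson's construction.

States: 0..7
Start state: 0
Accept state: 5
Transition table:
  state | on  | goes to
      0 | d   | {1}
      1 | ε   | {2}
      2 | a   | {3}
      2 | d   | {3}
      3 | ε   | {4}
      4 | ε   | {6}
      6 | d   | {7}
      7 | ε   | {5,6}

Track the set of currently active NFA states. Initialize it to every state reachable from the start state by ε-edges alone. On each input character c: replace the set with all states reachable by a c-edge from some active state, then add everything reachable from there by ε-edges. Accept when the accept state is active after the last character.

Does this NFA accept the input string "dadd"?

initial (ε-close {0}): {0}
'd' @ 1: {1,2}
'a' @ 2: {3,4,6}
'd' @ 3: {5,6,7}  [accepting]
'd' @ 4: {5,6,7}  [accepting]
end set {5,6,7} — state 5 in

Answer: ACCEPT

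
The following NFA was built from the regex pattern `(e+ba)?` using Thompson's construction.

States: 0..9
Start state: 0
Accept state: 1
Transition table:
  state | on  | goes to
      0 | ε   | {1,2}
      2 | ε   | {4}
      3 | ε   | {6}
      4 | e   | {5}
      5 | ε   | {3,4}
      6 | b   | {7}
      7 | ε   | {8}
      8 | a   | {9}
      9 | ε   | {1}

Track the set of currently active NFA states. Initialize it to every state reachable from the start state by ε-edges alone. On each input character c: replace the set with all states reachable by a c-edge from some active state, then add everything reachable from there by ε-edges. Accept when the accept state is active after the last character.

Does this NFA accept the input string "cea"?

initial (ε-close {0}): {0,1,2,4}
'c' @ 1: {}  — dead — no transitions
rest 'ea' ignored (set empty)
final: {}; accept 1 not in set

Answer: REJECT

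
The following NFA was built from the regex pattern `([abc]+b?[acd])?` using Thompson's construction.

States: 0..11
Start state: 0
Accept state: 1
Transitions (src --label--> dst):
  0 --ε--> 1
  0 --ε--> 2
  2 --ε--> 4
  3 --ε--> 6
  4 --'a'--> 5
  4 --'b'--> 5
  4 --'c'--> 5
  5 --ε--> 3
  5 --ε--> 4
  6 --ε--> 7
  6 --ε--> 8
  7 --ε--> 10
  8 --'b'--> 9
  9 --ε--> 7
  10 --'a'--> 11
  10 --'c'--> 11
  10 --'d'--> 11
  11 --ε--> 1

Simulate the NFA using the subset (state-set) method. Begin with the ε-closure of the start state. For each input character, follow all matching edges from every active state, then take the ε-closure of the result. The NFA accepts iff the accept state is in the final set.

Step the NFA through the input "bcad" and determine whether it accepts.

start: ε-closure({0}) = {0,1,2,4}
'b' @ 1: {3,4,5,6,7,8,10}
'c' @ 2: {1,3,4,5,6,7,8,10,11}  [accepting]
'a' @ 3: {1,3,4,5,6,7,8,10,11}  [accepting]
'd' @ 4: {1,11}  [accepting]
final: {1,11}; accept 1 in set

Answer: ACCEPT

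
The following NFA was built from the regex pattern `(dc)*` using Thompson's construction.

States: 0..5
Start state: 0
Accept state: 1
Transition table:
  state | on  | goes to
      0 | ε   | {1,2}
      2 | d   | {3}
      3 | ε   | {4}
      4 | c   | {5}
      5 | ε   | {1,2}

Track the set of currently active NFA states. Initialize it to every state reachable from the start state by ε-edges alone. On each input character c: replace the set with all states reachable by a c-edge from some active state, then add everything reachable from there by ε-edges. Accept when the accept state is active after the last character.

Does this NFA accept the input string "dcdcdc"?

Answer: ACCEPT

Derivation:
S₀ = ε-closure({0}) = {0,1,2}
'd' @ 1: {3,4}
'c' @ 2: {1,2,5}  (accept∈set)
'd' @ 3: {3,4}
'c' @ 4: {1,2,5}  (accept∈set)
'd' @ 5: {3,4}
'c' @ 6: {1,2,5}  (accept∈set)
end set {1,2,5} — state 1 in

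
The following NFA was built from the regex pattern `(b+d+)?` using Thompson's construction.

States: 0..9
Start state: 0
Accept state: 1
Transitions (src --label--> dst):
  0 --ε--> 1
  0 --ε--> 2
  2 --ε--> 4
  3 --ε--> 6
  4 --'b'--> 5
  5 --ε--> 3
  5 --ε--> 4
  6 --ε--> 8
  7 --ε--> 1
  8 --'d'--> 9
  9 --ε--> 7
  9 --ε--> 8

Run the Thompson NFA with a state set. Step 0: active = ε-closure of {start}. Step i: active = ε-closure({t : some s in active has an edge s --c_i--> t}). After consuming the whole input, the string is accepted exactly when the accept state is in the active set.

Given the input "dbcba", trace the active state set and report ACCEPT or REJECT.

Answer: REJECT

Steps:
S₀ = ε-closure({0}) = {0,1,2,4}
'd' @ 1: {}  — dead — no transitions
rest 'bcba' ignored (set empty)
final: {}; accept 1 not in set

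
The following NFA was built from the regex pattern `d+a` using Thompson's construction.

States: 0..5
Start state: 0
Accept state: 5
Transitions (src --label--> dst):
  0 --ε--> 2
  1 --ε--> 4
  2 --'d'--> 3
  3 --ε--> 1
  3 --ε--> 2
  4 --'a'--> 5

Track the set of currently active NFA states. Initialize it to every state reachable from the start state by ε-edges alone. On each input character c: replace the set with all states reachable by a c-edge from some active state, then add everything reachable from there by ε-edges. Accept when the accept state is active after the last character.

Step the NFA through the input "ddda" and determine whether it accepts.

initial (ε-close {0}): {0,2}
'd' @ 1: {1,2,3,4}
'd' @ 2: {1,2,3,4}
'd' @ 3: {1,2,3,4}
'a' @ 4: {5}  (accept∈set)
final: {5}; accept 5 in set

Answer: ACCEPT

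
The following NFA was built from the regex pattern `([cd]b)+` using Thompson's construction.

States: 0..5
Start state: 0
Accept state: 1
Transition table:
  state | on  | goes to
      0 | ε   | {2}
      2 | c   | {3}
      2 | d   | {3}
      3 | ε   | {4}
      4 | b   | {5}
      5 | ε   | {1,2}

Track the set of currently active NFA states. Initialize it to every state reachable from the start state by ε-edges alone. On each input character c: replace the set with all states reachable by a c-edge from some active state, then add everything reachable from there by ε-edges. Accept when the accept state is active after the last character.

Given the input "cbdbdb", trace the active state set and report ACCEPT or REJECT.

Answer: ACCEPT

Derivation:
S₀ = ε-closure({0}) = {0,2}
'c' @ 1: {3,4}
'b' @ 2: {1,2,5}  (accept∈set)
'd' @ 3: {3,4}
'b' @ 4: {1,2,5}  (accept∈set)
'd' @ 5: {3,4}
'b' @ 6: {1,2,5}  (accept∈set)
end set {1,2,5} — state 1 in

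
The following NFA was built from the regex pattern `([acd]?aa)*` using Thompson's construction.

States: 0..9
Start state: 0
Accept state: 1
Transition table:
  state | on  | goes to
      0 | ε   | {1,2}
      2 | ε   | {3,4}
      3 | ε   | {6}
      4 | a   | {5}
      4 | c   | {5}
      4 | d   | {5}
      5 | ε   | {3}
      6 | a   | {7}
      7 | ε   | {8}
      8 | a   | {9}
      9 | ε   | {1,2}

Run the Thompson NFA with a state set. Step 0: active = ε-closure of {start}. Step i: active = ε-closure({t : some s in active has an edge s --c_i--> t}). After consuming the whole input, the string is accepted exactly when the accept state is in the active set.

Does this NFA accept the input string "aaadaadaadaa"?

Answer: ACCEPT

Derivation:
S₀ = ε-closure({0}) = {0,1,2,3,4,6}
'a' @ 1: {3,5,6,7,8}
'a' @ 2: {1,2,3,4,6,7,8,9}  (accept∈set)
'a' @ 3: {1,2,3,4,5,6,7,8,9}  (accept∈set)
'd' @ 4: {3,5,6}
'a' @ 5: {7,8}
'a' @ 6: {1,2,3,4,6,9}  (accept∈set)
'd' @ 7: {3,5,6}
'a' @ 8: {7,8}
'a' @ 9: {1,2,3,4,6,9}  (accept∈set)
'd' @ 10: {3,5,6}
'a' @ 11: {7,8}
'a' @ 12: {1,2,3,4,6,9}  (accept∈set)
after full input: {1,2,3,4,6,9}  (accept=1 in)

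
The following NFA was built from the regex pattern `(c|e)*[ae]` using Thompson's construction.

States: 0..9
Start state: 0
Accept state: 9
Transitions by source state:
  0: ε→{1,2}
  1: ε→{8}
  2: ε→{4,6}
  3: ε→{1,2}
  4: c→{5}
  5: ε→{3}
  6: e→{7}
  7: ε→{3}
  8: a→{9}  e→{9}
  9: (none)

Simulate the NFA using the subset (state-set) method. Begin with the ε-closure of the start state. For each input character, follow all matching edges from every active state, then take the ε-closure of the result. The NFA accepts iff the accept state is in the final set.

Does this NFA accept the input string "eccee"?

initial (ε-close {0}): {0,1,2,4,6,8}
'e' @ 1: {1,2,3,4,6,7,8,9}  [accepting]
'c' @ 2: {1,2,3,4,5,6,8}
'c' @ 3: {1,2,3,4,5,6,8}
'e' @ 4: {1,2,3,4,6,7,8,9}  [accepting]
'e' @ 5: {1,2,3,4,6,7,8,9}  [accepting]
end set {1,2,3,4,6,7,8,9} — state 9 in

Answer: ACCEPT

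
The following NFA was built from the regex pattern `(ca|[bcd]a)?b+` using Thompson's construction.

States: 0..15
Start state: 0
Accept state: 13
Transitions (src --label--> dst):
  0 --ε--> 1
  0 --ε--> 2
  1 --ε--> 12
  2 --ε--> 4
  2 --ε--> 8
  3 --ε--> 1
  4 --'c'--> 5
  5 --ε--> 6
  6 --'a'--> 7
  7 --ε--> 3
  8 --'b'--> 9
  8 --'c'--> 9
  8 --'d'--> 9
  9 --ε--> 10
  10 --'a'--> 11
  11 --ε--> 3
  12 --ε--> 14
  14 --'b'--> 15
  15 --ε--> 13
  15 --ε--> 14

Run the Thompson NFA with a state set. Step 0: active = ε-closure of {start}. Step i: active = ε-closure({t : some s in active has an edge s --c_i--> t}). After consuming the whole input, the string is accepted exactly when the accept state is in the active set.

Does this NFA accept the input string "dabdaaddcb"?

Answer: REJECT

Derivation:
initial (ε-close {0}): {0,1,2,4,8,12,14}
'd' @ 1: {9,10}
'a' @ 2: {1,3,11,12,14}
'b' @ 3: {13,14,15}  ✓accept
'd' @ 4: {}  — no active states
rest 'aaddcb' ignored (set empty)
final: {}; accept 13 not in set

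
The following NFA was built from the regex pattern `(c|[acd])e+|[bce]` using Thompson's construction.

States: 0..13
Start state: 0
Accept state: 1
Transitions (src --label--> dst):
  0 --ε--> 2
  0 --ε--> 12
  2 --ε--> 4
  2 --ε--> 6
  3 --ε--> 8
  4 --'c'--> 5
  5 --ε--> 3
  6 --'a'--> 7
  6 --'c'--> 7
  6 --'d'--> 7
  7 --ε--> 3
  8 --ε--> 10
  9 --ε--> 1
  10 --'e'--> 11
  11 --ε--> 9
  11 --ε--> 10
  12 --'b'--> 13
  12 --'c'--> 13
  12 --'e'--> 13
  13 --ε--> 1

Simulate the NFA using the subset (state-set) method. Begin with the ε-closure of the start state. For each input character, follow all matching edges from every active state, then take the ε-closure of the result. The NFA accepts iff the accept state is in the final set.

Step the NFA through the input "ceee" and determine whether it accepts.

Answer: ACCEPT

Trace:
start: ε-closure({0}) = {0,2,4,6,12}
'c' @ 1: {1,3,5,7,8,10,13}  (accept∈set)
'e' @ 2: {1,9,10,11}  (accept∈set)
'e' @ 3: {1,9,10,11}  (accept∈set)
'e' @ 4: {1,9,10,11}  (accept∈set)
end set {1,9,10,11} — state 1 in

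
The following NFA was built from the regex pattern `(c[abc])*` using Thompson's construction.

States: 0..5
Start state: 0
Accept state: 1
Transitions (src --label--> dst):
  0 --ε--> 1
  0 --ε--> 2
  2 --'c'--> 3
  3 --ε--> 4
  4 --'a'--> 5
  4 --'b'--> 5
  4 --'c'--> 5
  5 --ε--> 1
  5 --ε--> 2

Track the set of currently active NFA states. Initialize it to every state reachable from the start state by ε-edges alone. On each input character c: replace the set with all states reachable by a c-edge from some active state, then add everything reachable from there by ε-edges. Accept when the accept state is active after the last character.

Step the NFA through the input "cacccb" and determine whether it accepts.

start: ε-closure({0}) = {0,1,2}
'c' @ 1: {3,4}
'a' @ 2: {1,2,5}  ✓accept
'c' @ 3: {3,4}
'c' @ 4: {1,2,5}  ✓accept
'c' @ 5: {3,4}
'b' @ 6: {1,2,5}  ✓accept
final: {1,2,5}; accept 1 in set

Answer: ACCEPT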